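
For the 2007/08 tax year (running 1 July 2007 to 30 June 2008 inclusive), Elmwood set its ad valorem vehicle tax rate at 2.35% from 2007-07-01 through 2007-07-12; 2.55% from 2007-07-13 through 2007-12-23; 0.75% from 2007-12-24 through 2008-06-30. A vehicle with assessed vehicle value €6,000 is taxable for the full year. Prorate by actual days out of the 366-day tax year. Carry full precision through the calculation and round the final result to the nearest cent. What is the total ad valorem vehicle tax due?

2007-07-01 to 2007-07-12: 12 days at 2.35% → €6,000 × 2.35% × 12/366 = €4.6230
2007-07-13 to 2007-12-23: 164 days at 2.55% → €6,000 × 2.55% × 164/366 = €68.5574
2007-12-24 to 2008-06-30: 190 days at 0.75% → €6,000 × 0.75% × 190/366 = €23.3607
Total = €96.5410

€96.54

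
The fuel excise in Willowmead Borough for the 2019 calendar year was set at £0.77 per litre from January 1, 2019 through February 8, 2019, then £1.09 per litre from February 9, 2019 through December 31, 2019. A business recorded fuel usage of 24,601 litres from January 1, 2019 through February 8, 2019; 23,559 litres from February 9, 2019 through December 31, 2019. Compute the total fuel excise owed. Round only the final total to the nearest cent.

£44,622.08

January 1 – February 8, 2019: 24,601 litres at £0.77/litre → £18,942.77
February 9 – December 31, 2019: 23,559 litres at £1.09/litre → £25,679.31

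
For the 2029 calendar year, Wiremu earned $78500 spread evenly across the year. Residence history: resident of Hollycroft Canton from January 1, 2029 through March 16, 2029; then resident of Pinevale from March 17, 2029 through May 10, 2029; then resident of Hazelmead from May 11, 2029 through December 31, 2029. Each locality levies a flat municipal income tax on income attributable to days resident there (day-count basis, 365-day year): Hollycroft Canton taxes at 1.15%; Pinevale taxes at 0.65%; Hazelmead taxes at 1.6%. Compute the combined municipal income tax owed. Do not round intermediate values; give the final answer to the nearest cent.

$1071.04

Hollycroft Canton, January 1 – March 16, 2029: 75 days → $78500 × 1.15% × 75/365 = $185.4966
Pinevale, March 17 – May 10, 2029: 55 days → $78500 × 0.65% × 55/365 = $76.8870
Hazelmead, May 11 – December 31, 2029: 235 days → $78500 × 1.6% × 235/365 = $808.6575
Total = $1071.0411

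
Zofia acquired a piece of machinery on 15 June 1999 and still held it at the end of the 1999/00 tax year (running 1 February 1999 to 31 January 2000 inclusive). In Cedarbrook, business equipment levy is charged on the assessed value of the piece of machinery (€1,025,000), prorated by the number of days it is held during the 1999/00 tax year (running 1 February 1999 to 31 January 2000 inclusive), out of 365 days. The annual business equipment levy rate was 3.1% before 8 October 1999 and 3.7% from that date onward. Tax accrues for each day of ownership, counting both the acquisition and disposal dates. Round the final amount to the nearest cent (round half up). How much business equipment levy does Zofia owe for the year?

€22,064.18

15 June – 7 October 1999: 115 days at 3.1% → €1,025,000 × 3.1% × 115/365 = €10,011.3014
8 October 1999 – 31 January 2000: 116 days at 3.7% → €1,025,000 × 3.7% × 116/365 = €12,052.8767
Total = €22,064.1781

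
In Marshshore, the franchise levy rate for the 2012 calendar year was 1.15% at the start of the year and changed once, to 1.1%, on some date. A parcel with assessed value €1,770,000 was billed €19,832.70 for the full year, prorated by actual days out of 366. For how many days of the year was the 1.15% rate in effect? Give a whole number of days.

Let d = days at the first rate; then 366 − d days at the second rate.
€1,770,000 × [1.15%·d + 1.1%·(366−d)] / 366 = €19,832.70
Solving gives d = 150, so the new rate took effect on 30 May 2012.

150 days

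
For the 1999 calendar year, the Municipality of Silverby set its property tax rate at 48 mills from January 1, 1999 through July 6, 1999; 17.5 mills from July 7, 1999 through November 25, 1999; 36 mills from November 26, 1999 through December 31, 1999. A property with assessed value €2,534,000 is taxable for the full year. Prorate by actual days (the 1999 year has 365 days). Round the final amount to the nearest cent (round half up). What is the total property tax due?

January 1 – July 6, 1999: 187 days at 48 mills → €2,534,000 × 4.8% × 187/365 = €62,315.5726
July 7 – November 25, 1999: 142 days at 17.5 mills → €2,534,000 × 1.75% × 142/365 = €17,252.0274
November 26 – December 31, 1999: 36 days at 36 mills → €2,534,000 × 3.6% × 36/365 = €8,997.4356
Total = €88,565.0356

€88,565.04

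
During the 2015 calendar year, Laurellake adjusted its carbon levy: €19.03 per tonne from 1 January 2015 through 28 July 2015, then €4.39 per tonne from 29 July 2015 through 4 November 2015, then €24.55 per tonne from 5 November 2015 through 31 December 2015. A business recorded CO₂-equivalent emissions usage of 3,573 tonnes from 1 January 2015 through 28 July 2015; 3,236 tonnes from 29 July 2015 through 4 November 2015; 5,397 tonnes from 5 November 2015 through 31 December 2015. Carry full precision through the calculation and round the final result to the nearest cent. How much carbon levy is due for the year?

€214,696.58

1 January – 28 July 2015: 3,573 tonnes at €19.03/tonne → €67,994.19
29 July – 4 November 2015: 3,236 tonnes at €4.39/tonne → €14,206.04
5 November – 31 December 2015: 5,397 tonnes at €24.55/tonne → €132,496.35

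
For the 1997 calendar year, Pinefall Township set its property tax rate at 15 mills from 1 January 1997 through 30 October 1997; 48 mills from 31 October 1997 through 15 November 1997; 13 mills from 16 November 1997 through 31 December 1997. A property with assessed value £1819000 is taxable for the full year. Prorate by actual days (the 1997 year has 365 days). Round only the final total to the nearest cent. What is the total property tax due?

£29457.83

1 January – 30 October 1997: 303 days at 15 mills → £1819000 × 1.5% × 303/365 = £22650.2877
31 October – 15 November 1997: 16 days at 48 mills → £1819000 × 4.8% × 16/365 = £3827.3753
16 November – 31 December 1997: 46 days at 13 mills → £1819000 × 1.3% × 46/365 = £2980.1699
Total = £29457.8329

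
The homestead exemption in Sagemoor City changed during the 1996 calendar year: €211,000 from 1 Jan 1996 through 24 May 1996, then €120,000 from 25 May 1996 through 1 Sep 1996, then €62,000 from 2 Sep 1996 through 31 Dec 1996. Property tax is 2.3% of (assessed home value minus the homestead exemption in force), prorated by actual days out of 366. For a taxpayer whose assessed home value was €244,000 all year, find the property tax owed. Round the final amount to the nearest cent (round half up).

1 Jan – 24 May 1996: 145 days, exemption €211,000 → (€244,000 − €211,000) × 2.3% × 145/366 = €300.6967
25 May – 1 Sep 1996: 100 days, exemption €120,000 → (€244,000 − €120,000) × 2.3% × 100/366 = €779.2350
2 Sep – 31 Dec 1996: 121 days, exemption €62,000 → (€244,000 − €62,000) × 2.3% × 121/366 = €1,383.8962
Total = €2,463.8279

€2,463.83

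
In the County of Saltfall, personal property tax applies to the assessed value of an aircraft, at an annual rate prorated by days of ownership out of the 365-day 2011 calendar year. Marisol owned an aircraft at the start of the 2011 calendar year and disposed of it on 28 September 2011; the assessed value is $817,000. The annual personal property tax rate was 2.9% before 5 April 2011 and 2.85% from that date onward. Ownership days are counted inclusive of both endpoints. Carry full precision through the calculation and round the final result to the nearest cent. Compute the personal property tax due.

$17,393.15

1 January – 4 April 2011: 94 days at 2.9% → $817,000 × 2.9% × 94/365 = $6,101.7589
5 April – 28 September 2011: 177 days at 2.85% → $817,000 × 2.85% × 177/365 = $11,291.3877
Total = $17,393.1466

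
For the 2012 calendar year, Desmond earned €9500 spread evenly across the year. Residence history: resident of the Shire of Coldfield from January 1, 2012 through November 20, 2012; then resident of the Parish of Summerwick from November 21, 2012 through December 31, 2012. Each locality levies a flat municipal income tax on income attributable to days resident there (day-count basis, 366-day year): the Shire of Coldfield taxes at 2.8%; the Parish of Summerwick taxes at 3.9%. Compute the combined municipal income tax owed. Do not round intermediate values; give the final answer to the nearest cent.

€277.71

The Shire of Coldfield, January 1 – November 20, 2012: 325 days → €9500 × 2.8% × 325/366 = €236.2022
The Parish of Summerwick, November 21 – December 31, 2012: 41 days → €9500 × 3.9% × 41/366 = €41.5041
Total = €277.7063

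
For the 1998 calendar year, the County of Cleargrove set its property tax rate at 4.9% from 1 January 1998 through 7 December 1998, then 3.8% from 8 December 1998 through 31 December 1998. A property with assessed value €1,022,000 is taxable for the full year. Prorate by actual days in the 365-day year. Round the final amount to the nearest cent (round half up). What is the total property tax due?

€49,338.80

1 January – 7 December 1998: 341 days at 4.9% → €1,022,000 × 4.9% × 341/365 = €46,785.2000
8 December – 31 December 1998: 24 days at 3.8% → €1,022,000 × 3.8% × 24/365 = €2,553.6000
Total = €49,338.8000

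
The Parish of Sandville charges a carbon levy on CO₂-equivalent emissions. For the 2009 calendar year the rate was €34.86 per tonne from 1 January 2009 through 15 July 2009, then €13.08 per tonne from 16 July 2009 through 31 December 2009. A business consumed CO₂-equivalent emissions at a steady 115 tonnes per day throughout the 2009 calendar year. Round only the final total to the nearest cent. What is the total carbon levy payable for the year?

€1,039,954.20

1 January – 15 July 2009: 196 days × 115 tonnes/day = 22,540 tonnes at €34.86/tonne → €785,744.40
16 July – 31 December 2009: 169 days × 115 tonnes/day = 19,435 tonnes at €13.08/tonne → €254,209.80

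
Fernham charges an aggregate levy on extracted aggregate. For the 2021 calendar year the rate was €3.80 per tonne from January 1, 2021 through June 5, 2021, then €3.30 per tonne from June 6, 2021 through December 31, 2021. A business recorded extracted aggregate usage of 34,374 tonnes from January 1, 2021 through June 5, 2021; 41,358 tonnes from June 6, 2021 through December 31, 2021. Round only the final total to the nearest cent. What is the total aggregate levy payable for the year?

January 1 – June 5, 2021: 34,374 tonnes at €3.80/tonne → €130,621.20
June 6 – December 31, 2021: 41,358 tonnes at €3.30/tonne → €136,481.40

€267,102.60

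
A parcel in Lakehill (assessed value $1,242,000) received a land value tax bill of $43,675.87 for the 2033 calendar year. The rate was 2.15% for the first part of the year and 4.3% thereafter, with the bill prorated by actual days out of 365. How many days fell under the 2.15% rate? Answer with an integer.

133 days

Let d = days at the first rate; then 365 − d days at the second rate.
$1,242,000 × [2.15%·d + 4.3%·(365−d)] / 365 = $43,675.87
Solving gives d = 133, so the new rate took effect on 14 May 2033.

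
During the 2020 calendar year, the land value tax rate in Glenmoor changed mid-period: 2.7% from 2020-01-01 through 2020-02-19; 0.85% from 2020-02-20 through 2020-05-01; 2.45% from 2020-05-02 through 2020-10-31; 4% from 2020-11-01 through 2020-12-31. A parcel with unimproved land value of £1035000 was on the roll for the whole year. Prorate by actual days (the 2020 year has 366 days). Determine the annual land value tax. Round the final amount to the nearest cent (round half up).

2020-01-01 to 2020-02-19: 50 days at 2.7% → £1035000 × 2.7% × 50/366 = £3817.6230
2020-02-20 to 2020-05-01: 72 days at 0.85% → £1035000 × 0.85% × 72/366 = £1730.6557
2020-05-02 to 2020-10-31: 183 days at 2.45% → £1035000 × 2.45% × 183/366 = £12678.7500
2020-11-01 to 2020-12-31: 61 days at 4% → £1035000 × 4% × 61/366 = £6900.0000
Total = £25127.0287

£25127.03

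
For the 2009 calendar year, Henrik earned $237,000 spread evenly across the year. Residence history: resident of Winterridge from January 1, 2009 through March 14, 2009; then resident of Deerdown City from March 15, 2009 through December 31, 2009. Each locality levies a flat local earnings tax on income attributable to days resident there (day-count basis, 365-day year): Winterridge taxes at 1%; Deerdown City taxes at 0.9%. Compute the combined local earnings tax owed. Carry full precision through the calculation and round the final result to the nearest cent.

Winterridge, January 1 – March 14, 2009: 73 days → $237,000 × 1% × 73/365 = $474.0000
Deerdown City, March 15 – December 31, 2009: 292 days → $237,000 × 0.9% × 292/365 = $1,706.4000
Total = $2,180.4000

$2,180.40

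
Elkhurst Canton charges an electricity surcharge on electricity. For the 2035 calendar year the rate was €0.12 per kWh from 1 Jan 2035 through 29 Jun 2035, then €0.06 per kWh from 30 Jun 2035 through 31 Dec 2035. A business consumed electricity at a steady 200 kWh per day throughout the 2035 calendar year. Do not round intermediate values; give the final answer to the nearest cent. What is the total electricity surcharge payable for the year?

€6,540.00

1 Jan – 29 Jun 2035: 180 days × 200 kWh/day = 36,000 kWh at €0.12/kWh → €4,320.00
30 Jun – 31 Dec 2035: 185 days × 200 kWh/day = 37,000 kWh at €0.06/kWh → €2,220.00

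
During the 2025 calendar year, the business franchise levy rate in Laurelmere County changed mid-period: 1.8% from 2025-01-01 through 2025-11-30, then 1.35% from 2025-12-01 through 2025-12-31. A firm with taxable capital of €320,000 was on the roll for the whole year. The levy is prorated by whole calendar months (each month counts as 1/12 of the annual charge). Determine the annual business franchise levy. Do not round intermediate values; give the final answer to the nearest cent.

€5,640.00

2025-01-01 to 2025-11-30: 11 months at 1.8% → €320,000 × 1.8% × 11/12 = €5,280.0000
2025-12-01 to 2025-12-31: 1 month at 1.35% → €320,000 × 1.35% × 1/12 = €360.0000
Total = €5,640.0000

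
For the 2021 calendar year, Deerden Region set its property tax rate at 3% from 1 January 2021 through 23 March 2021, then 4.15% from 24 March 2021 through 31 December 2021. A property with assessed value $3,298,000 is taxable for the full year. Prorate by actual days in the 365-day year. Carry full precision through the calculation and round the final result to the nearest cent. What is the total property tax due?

1 January – 23 March 2021: 82 days at 3% → $3,298,000 × 3% × 82/365 = $22,227.6164
24 March – 31 December 2021: 283 days at 4.15% → $3,298,000 × 4.15% × 283/365 = $106,118.7973
Total = $128,346.4137

$128,346.41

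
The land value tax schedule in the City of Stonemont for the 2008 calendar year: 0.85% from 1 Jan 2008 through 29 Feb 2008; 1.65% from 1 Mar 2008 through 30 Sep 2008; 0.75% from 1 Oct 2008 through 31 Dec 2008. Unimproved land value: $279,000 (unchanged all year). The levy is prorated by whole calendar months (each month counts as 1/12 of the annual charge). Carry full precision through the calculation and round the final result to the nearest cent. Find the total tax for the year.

1 Jan – 29 Feb 2008: 2 months at 0.85% → $279,000 × 0.85% × 2/12 = $395.2500
1 Mar – 30 Sep 2008: 7 months at 1.65% → $279,000 × 1.65% × 7/12 = $2,685.3750
1 Oct – 31 Dec 2008: 3 months at 0.75% → $279,000 × 0.75% × 3/12 = $523.1250
Total = $3,603.7500

$3,603.75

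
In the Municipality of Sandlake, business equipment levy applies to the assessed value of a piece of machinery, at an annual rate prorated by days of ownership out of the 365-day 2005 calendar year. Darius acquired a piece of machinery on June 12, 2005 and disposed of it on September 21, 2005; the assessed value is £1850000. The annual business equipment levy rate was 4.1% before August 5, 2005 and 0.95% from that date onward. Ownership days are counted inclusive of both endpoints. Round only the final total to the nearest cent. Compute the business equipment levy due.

£13532.88

June 12 – August 4, 2005: 54 days at 4.1% → £1850000 × 4.1% × 54/365 = £11221.6438
August 5 – September 21, 2005: 48 days at 0.95% → £1850000 × 0.95% × 48/365 = £2311.2329
Total = £13532.8767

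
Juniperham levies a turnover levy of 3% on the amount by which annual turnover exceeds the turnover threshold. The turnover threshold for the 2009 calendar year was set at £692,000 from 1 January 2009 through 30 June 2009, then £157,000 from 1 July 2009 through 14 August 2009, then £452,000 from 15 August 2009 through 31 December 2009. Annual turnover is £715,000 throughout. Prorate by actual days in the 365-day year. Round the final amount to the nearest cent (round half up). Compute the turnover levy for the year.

£5,410.68

1 January – 30 June 2009: 181 days, exemption £692,000 → (£715,000 − £692,000) × 3% × 181/365 = £342.1644
1 July – 14 August 2009: 45 days, exemption £157,000 → (£715,000 − £157,000) × 3% × 45/365 = £2,063.8356
15 August – 31 December 2009: 139 days, exemption £452,000 → (£715,000 − £452,000) × 3% × 139/365 = £3,004.6849
Total = £5,410.6849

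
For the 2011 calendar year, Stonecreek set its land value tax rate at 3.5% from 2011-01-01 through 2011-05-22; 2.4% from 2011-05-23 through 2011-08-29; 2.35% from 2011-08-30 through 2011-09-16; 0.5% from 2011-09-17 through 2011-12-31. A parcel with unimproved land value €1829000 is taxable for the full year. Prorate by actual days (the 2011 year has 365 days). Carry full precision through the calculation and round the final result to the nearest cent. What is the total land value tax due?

€41585.95

2011-01-01 to 2011-05-22: 142 days at 3.5% → €1829000 × 3.5% × 142/365 = €24904.4658
2011-05-23 to 2011-08-29: 99 days at 2.4% → €1829000 × 2.4% × 99/365 = €11906.0384
2011-08-30 to 2011-09-16: 18 days at 2.35% → €1829000 × 2.35% × 18/365 = €2119.6356
2011-09-17 to 2011-12-31: 106 days at 0.5% → €1829000 × 0.5% × 106/365 = €2655.8082
Total = €41585.9479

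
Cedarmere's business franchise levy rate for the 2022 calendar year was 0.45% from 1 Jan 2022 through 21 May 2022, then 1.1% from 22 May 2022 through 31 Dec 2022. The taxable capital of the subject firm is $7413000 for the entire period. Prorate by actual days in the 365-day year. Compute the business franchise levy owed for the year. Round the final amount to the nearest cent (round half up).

$62929.26

1 Jan – 21 May 2022: 141 days at 0.45% → $7413000 × 0.45% × 141/365 = $12886.4342
22 May – 31 Dec 2022: 224 days at 1.1% → $7413000 × 1.1% × 224/365 = $50042.8274
Total = $62929.2616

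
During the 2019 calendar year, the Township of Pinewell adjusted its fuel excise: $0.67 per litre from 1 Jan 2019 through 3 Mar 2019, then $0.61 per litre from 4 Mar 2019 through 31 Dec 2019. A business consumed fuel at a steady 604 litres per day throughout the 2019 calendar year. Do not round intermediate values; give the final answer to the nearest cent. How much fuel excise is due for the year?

1 Jan – 3 Mar 2019: 62 days × 604 litres/day = 37,448 litres at $0.67/litre → $25,090.16
4 Mar – 31 Dec 2019: 303 days × 604 litres/day = 183,012 litres at $0.61/litre → $111,637.32

$136,727.48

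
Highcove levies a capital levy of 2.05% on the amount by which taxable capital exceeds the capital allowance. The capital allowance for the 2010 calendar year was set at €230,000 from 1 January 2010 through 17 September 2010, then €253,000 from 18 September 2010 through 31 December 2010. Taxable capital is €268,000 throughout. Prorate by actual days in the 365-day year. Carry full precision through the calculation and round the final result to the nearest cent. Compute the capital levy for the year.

1 January – 17 September 2010: 260 days, exemption €230,000 → (€268,000 − €230,000) × 2.05% × 260/365 = €554.9041
18 September – 31 December 2010: 105 days, exemption €253,000 → (€268,000 − €253,000) × 2.05% × 105/365 = €88.4589
Total = €643.3630

€643.36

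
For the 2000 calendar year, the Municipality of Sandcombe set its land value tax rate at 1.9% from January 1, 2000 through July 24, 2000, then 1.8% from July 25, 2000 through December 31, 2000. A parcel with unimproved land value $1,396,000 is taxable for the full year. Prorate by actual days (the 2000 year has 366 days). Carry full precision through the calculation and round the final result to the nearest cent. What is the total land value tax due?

January 1 – July 24, 2000: 206 days at 1.9% → $1,396,000 × 1.9% × 206/366 = $14,928.8087
July 25 – December 31, 2000: 160 days at 1.8% → $1,396,000 × 1.8% × 160/366 = $10,984.9180
Total = $25,913.7268

$25,913.73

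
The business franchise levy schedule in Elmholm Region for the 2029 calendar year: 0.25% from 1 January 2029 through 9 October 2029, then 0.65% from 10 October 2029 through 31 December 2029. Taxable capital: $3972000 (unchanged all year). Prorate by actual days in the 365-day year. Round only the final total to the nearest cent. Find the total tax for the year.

$13542.89

1 January – 9 October 2029: 282 days at 0.25% → $3972000 × 0.25% × 282/365 = $7671.9452
10 October – 31 December 2029: 83 days at 0.65% → $3972000 × 0.65% × 83/365 = $5870.9425
Total = $13542.8877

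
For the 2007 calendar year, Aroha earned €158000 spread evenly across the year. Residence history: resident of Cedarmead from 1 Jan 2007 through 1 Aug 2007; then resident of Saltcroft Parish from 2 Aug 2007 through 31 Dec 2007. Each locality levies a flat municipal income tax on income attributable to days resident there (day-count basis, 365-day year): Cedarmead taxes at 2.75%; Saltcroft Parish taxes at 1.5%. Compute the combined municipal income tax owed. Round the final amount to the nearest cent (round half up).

Cedarmead, 1 Jan – 1 Aug 2007: 213 days → €158000 × 2.75% × 213/365 = €2535.5753
Saltcroft Parish, 2 Aug – 31 Dec 2007: 152 days → €158000 × 1.5% × 152/365 = €986.9589
Total = €3522.5342

€3522.53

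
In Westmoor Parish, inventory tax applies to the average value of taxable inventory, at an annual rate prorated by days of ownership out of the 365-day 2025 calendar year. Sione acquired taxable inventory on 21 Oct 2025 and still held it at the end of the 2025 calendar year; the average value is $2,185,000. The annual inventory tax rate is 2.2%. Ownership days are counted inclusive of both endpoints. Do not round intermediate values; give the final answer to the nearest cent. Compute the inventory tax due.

$9,482.30

Days held (21 Oct – 31 Dec 2025): 72 out of 365
Tax = $2,185,000 × 2.2% × 72/365 = $9,482.3014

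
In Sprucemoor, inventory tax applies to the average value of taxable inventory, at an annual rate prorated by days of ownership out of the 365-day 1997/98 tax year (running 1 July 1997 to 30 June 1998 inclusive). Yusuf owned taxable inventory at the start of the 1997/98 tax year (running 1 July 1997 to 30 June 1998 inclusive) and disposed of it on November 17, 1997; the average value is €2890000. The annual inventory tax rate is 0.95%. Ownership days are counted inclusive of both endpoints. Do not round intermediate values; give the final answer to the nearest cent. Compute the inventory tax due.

Days held (July 1 – November 17, 1997): 140 out of 365
Tax = €2890000 × 0.95% × 140/365 = €10530.6849

€10530.68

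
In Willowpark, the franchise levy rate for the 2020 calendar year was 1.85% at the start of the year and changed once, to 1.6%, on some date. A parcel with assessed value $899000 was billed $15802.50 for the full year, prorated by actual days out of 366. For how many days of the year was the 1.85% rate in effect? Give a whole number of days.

Let d = days at the first rate; then 366 − d days at the second rate.
$899000 × [1.85%·d + 1.6%·(366−d)] / 366 = $15802.50
Solving gives d = 231, so the new rate took effect on August 19, 2020.

231 days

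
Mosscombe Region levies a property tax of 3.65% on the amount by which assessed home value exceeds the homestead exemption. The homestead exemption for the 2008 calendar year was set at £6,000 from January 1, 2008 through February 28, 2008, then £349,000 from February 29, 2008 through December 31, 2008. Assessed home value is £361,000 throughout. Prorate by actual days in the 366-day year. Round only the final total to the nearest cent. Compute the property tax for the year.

£2,456.17

January 1 – February 28, 2008: 59 days, exemption £6,000 → (£361,000 − £6,000) × 3.65% × 59/366 = £2,088.7773
February 29 – December 31, 2008: 307 days, exemption £349,000 → (£361,000 − £349,000) × 3.65% × 307/366 = £367.3934
Total = £2,456.1708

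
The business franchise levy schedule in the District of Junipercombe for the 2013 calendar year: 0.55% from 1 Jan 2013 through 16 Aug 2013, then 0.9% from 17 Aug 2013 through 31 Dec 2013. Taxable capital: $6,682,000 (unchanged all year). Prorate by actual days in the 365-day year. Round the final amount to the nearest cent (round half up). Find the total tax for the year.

$45,529.13

1 Jan – 16 Aug 2013: 228 days at 0.55% → $6,682,000 × 0.55% × 228/365 = $22,956.7890
17 Aug – 31 Dec 2013: 137 days at 0.9% → $6,682,000 × 0.9% × 137/365 = $22,572.3452
Total = $45,529.1342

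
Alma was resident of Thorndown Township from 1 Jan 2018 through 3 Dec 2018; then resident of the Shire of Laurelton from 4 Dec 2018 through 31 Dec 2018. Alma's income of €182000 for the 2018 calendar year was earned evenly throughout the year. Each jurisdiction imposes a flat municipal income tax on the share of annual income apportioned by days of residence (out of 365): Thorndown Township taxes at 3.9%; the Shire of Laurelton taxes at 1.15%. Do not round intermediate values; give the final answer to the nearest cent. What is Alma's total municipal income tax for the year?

Thorndown Township, 1 Jan – 3 Dec 2018: 337 days → €182000 × 3.9% × 337/365 = €6553.4959
The Shire of Laurelton, 4 Dec – 31 Dec 2018: 28 days → €182000 × 1.15% × 28/365 = €160.5589
Total = €6714.0548

€6714.05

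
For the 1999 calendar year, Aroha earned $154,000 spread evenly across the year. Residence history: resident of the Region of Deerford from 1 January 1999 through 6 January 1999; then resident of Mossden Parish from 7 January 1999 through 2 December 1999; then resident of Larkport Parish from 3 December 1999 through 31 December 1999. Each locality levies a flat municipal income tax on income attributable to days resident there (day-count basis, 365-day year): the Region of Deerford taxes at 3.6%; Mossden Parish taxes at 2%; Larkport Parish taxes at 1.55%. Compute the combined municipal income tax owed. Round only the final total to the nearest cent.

The Region of Deerford, 1 January – 6 January 1999: 6 days → $154,000 × 3.6% × 6/365 = $91.1342
Mossden Parish, 7 January – 2 December 1999: 330 days → $154,000 × 2% × 330/365 = $2,784.6575
Larkport Parish, 3 December – 31 December 1999: 29 days → $154,000 × 1.55% × 29/365 = $189.6521
Total = $3,065.4438

$3,065.44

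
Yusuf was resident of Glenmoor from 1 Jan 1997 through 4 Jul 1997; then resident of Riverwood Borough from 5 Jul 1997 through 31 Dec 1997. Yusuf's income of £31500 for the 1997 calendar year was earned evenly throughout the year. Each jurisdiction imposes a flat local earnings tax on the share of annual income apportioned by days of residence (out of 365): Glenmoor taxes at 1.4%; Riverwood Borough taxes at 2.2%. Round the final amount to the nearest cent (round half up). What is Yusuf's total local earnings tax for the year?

£565.27

Glenmoor, 1 Jan – 4 Jul 1997: 185 days → £31500 × 1.4% × 185/365 = £223.5205
Riverwood Borough, 5 Jul – 31 Dec 1997: 180 days → £31500 × 2.2% × 180/365 = £341.7534
Total = £565.2740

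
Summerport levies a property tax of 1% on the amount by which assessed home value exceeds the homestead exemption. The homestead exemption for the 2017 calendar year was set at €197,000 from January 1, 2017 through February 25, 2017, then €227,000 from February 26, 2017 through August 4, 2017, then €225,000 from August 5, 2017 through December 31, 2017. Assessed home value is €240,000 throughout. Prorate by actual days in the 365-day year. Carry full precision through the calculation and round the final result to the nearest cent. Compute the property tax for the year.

January 1 – February 25, 2017: 56 days, exemption €197,000 → (€240,000 − €197,000) × 1% × 56/365 = €65.9726
February 26 – August 4, 2017: 160 days, exemption €227,000 → (€240,000 − €227,000) × 1% × 160/365 = €56.9863
August 5 – December 31, 2017: 149 days, exemption €225,000 → (€240,000 − €225,000) × 1% × 149/365 = €61.2329
Total = €184.1918

€184.19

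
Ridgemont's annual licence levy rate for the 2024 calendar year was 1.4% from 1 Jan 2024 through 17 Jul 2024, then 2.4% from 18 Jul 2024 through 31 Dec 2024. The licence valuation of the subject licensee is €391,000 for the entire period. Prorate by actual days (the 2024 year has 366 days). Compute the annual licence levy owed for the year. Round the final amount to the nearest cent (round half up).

€7,258.07

1 Jan – 17 Jul 2024: 199 days at 1.4% → €391,000 × 1.4% × 199/366 = €2,976.3005
18 Jul – 31 Dec 2024: 167 days at 2.4% → €391,000 × 2.4% × 167/366 = €4,281.7705
Total = €7,258.0710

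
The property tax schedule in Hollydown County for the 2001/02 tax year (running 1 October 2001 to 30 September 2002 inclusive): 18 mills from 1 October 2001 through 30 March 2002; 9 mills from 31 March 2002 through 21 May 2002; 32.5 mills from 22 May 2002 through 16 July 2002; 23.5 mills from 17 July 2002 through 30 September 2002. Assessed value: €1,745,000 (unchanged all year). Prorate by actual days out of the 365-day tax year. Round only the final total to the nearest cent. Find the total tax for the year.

1 October 2001 – 30 March 2002: 181 days at 18 mills → €1,745,000 × 1.8% × 181/365 = €15,575.9178
31 March – 21 May 2002: 52 days at 9 mills → €1,745,000 × 0.9% × 52/365 = €2,237.4247
22 May – 16 July 2002: 56 days at 32.5 mills → €1,745,000 × 3.25% × 56/365 = €8,701.0959
17 July – 30 September 2002: 76 days at 23.5 mills → €1,745,000 × 2.35% × 76/365 = €8,538.5479
Total = €35,052.9863

€35,052.99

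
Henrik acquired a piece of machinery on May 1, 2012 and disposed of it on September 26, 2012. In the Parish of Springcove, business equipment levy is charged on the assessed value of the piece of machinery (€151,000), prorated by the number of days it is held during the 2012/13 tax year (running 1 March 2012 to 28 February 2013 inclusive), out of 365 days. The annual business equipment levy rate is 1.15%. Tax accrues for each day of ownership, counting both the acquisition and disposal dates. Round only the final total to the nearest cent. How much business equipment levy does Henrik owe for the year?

€708.87

Days held (May 1 – September 26, 2012): 149 out of 365
Tax = €151,000 × 1.15% × 149/365 = €708.8726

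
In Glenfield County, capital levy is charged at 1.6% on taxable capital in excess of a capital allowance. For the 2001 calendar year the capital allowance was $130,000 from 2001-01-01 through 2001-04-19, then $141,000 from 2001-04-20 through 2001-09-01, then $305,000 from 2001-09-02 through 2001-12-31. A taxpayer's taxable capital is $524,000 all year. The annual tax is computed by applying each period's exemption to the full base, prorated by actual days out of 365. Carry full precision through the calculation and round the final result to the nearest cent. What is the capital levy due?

2001-01-01 to 2001-04-19: 109 days, exemption $130,000 → ($524,000 − $130,000) × 1.6% × 109/365 = $1,882.5644
2001-04-20 to 2001-09-01: 135 days, exemption $141,000 → ($524,000 − $141,000) × 1.6% × 135/365 = $2,266.5205
2001-09-02 to 2001-12-31: 121 days, exemption $305,000 → ($524,000 − $305,000) × 1.6% × 121/365 = $1,161.6000
Total = $5,310.6849

$5,310.68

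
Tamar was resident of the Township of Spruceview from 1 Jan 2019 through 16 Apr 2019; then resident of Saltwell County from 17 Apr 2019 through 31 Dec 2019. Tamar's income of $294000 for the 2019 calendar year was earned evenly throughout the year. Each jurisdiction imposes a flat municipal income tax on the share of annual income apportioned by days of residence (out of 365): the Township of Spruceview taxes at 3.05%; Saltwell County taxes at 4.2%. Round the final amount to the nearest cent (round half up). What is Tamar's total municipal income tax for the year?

$11366.12

The Township of Spruceview, 1 Jan – 16 Apr 2019: 106 days → $294000 × 3.05% × 106/365 = $2604.1151
Saltwell County, 17 Apr – 31 Dec 2019: 259 days → $294000 × 4.2% × 259/365 = $8762.0055
Total = $11366.1205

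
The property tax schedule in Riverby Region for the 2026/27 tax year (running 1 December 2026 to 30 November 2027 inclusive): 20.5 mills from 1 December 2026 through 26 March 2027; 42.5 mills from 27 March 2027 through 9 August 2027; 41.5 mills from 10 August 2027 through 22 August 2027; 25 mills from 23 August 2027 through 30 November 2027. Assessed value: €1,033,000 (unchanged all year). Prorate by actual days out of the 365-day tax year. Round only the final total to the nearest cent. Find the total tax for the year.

1 December 2026 – 26 March 2027: 116 days at 20.5 mills → €1,033,000 × 2.05% × 116/365 = €6,730.0658
27 March – 9 August 2027: 136 days at 42.5 mills → €1,033,000 × 4.25% × 136/365 = €16,358.1918
10 August – 22 August 2027: 13 days at 41.5 mills → €1,033,000 × 4.15% × 13/365 = €1,526.8589
23 August – 30 November 2027: 100 days at 25 mills → €1,033,000 × 2.5% × 100/365 = €7,075.3425
Total = €31,690.4589

€31,690.46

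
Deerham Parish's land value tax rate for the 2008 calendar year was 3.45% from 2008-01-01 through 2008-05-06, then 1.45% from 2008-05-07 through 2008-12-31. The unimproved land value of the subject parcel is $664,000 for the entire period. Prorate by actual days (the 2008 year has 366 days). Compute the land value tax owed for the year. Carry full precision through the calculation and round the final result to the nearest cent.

2008-01-01 to 2008-05-06: 127 days at 3.45% → $664,000 × 3.45% × 127/366 = $7,948.9508
2008-05-07 to 2008-12-31: 239 days at 1.45% → $664,000 × 1.45% × 239/366 = $6,287.1366
Total = $14,236.0874

$14,236.09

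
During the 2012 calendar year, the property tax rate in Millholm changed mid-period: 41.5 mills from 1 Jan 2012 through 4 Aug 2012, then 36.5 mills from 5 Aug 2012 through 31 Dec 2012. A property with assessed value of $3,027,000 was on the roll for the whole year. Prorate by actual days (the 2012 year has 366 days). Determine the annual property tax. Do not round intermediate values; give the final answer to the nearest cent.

$119,458.98

1 Jan – 4 Aug 2012: 217 days at 41.5 mills → $3,027,000 × 4.15% × 217/366 = $74,479.9139
5 Aug – 31 Dec 2012: 149 days at 36.5 mills → $3,027,000 × 3.65% × 149/366 = $44,979.0697
Total = $119,458.9836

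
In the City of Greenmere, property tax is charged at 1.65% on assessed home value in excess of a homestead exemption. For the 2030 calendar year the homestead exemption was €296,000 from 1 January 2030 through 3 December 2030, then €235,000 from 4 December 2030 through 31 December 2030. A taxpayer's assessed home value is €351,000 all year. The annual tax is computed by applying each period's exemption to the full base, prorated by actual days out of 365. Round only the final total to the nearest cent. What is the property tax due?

€984.71

1 January – 3 December 2030: 337 days, exemption €296,000 → (€351,000 − €296,000) × 1.65% × 337/365 = €837.8836
4 December – 31 December 2030: 28 days, exemption €235,000 → (€351,000 − €235,000) × 1.65% × 28/365 = €146.8274
Total = €984.7110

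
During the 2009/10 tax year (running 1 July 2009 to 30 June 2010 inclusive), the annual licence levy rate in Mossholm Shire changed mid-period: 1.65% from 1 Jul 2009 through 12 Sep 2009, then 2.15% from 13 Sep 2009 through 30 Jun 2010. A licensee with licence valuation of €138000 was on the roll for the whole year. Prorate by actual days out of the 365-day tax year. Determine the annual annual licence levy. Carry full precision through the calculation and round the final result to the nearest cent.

€2827.11

1 Jul – 12 Sep 2009: 74 days at 1.65% → €138000 × 1.65% × 74/365 = €461.6384
13 Sep 2009 – 30 Jun 2010: 291 days at 2.15% → €138000 × 2.15% × 291/365 = €2365.4712
Total = €2827.1096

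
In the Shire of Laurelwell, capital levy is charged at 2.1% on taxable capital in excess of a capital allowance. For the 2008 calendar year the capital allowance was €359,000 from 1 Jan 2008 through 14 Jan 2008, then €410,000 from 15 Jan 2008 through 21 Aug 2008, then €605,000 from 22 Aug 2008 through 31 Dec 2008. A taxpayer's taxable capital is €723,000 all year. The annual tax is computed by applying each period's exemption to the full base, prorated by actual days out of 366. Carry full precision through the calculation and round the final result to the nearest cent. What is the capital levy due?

1 Jan – 14 Jan 2008: 14 days, exemption €359,000 → (€723,000 − €359,000) × 2.1% × 14/366 = €292.3934
15 Jan – 21 Aug 2008: 220 days, exemption €410,000 → (€723,000 − €410,000) × 2.1% × 220/366 = €3,950.9836
22 Aug – 31 Dec 2008: 132 days, exemption €605,000 → (€723,000 − €605,000) × 2.1% × 132/366 = €893.7049
Total = €5,137.0820

€5,137.08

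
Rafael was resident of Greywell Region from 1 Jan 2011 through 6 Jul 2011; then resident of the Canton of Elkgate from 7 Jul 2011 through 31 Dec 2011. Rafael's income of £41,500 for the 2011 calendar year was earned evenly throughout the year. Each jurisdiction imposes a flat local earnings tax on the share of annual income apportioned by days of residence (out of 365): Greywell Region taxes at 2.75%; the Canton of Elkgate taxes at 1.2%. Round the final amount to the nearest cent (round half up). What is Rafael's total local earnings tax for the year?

£827.56

Greywell Region, 1 Jan – 6 Jul 2011: 187 days → £41,500 × 2.75% × 187/365 = £584.6952
The Canton of Elkgate, 7 Jul – 31 Dec 2011: 178 days → £41,500 × 1.2% × 178/365 = £242.8603
Total = £827.5555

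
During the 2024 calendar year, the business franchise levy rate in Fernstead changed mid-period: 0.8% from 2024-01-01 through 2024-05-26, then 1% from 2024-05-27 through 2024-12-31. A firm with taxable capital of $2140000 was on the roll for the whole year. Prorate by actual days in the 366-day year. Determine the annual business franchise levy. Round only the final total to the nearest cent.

2024-01-01 to 2024-05-26: 147 days at 0.8% → $2140000 × 0.8% × 147/366 = $6876.0656
2024-05-27 to 2024-12-31: 219 days at 1% → $2140000 × 1% × 219/366 = $12804.9180
Total = $19680.9836

$19680.98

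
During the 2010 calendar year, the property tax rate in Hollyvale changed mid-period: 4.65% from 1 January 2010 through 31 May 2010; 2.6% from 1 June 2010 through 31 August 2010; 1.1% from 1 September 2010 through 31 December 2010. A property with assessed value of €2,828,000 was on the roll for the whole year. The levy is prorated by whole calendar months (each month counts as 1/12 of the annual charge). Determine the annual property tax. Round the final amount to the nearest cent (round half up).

€83,543.83

1 January – 31 May 2010: 5 months at 4.65% → €2,828,000 × 4.65% × 5/12 = €54,792.5000
1 June – 31 August 2010: 3 months at 2.6% → €2,828,000 × 2.6% × 3/12 = €18,382.0000
1 September – 31 December 2010: 4 months at 1.1% → €2,828,000 × 1.1% × 4/12 = €10,369.3333
Total = €83,543.8333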